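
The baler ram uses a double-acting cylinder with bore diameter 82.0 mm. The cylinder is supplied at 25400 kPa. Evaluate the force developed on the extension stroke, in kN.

F ≈ 134 kN

Cap-side area A_cap = π/4 × (82.0 mm)² = 5281 mm^2
F = P × A_cap = 25400 kPa × A_cap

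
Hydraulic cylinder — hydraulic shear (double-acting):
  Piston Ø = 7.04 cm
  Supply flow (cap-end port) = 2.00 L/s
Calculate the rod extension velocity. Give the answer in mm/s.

Cap-side area A_cap = π/4 × (7.04 cm)² = 38.93 cm^2
v = Q / A

v ≈ 514 mm/s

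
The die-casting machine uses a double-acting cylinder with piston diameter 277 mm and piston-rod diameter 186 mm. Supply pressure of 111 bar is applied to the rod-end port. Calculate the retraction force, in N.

Rod-side annular area A_ann = π/4 × (277² − 186²) = 33090 mm^2
On retraction the pressure acts on the annular area (bore minus rod).
F = P × A_ann

F ≈ 3.67e5 N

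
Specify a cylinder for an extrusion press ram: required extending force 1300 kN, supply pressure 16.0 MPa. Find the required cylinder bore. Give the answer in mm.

Extension force acts on the full piston face: F = P × (π/4)D².
D = √(4F / (πP)) = √(4 × 1300 kN / (π × 16.0 MPa))

D ≈ 322 mm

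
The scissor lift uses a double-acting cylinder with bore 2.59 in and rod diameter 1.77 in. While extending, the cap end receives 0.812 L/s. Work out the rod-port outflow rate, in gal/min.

Q_out ≈ 6.86 gal/min

Cap-side area A_cap = π/4 × (2.59 in)² = 5.269 in^2
Rod-side annular area A_ann = π/4 × (2.59² − 1.77²) = 2.808 in^2
Piston speed v = Q_in/A_cap; rod-end outflow Q_out = v × A_ann = Q_in × A_ann/A_cap.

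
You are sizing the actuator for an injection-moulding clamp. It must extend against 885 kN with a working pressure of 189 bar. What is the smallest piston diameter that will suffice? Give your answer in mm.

Extension force acts on the full piston face: F = P × (π/4)D².
D = √(4F / (πP)) = √(4 × 885 kN / (π × 189 bar))

D ≈ 244 mm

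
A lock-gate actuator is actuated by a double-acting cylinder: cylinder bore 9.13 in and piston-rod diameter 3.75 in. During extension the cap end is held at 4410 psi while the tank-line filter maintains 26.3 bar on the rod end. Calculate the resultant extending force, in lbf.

F ≈ 2.68e5 lbf

Cap-side area A_cap = π/4 × (9.13 in)² = 65.47 in^2
Rod-side annular area A_ann = π/4 × (9.13² − 3.75²) = 54.42 in^2
Net thrust = P_cap·A_cap − P_rod·A_ann = 2.887e5 lbf − 20760 lbf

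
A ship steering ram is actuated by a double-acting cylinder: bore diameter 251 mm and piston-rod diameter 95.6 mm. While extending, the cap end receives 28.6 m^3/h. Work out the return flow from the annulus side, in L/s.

Q_out ≈ 6.79 L/s

Cap-side area A_cap = π/4 × (251 mm)² = 49480 mm^2
Rod-side annular area A_ann = π/4 × (251² − 95.6²) = 42300 mm^2
Piston speed v = Q_in/A_cap; rod-end outflow Q_out = v × A_ann = Q_in × A_ann/A_cap.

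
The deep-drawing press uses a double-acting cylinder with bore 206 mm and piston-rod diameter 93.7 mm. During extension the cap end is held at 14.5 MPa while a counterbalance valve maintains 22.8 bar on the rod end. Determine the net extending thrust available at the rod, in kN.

F ≈ 423 kN

Cap-side area A_cap = π/4 × (206 mm)² = 33330 mm^2
Rod-side annular area A_ann = π/4 × (206² − 93.7²) = 26430 mm^2
Net thrust = P_cap·A_cap − P_rod·A_ann = 483.3 kN − 60.27 kN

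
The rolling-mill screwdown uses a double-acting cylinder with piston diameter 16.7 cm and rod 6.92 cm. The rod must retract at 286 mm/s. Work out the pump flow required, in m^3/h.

Q ≈ 18.7 m^3/h

Rod-side annular area A_ann = π/4 × (16.7² − 6.92²) = 181.4 cm^2
Q = A × v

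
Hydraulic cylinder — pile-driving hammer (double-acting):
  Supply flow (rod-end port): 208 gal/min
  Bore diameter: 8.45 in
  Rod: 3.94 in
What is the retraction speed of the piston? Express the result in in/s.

Rod-side annular area A_ann = π/4 × (8.45² − 3.94²) = 43.89 in^2
Flow into the rod-end port fills the annular volume.
v = Q / A

v ≈ 18.2 in/s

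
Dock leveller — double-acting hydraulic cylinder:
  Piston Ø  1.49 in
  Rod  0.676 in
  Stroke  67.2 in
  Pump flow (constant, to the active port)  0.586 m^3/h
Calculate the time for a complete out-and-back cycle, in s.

t ≈ 21.2 s

Cap-side area A_cap = π/4 × (1.49 in)² = 1.744 in^2
Rod-side annular area A_ann = π/4 × (1.49² − 0.676²) = 1.385 in^2
t_ext = A_cap·L/Q = 11.80 s
t_ret = A_ann·L/Q = 9.368 s
t_cycle = t_ext + t_ret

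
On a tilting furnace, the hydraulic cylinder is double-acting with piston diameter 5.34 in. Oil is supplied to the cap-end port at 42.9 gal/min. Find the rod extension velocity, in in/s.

v ≈ 7.37 in/s

Cap-side area A_cap = π/4 × (5.34 in)² = 22.40 in^2
v = Q / A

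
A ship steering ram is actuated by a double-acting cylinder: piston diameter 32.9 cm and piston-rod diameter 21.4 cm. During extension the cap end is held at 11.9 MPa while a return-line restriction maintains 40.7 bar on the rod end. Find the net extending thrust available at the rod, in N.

Cap-side area A_cap = π/4 × (32.9 cm)² = 850.1 cm^2
Rod-side annular area A_ann = π/4 × (32.9² − 21.4²) = 490.4 cm^2
Net thrust = P_cap·A_cap − P_rod·A_ann = 1.012e6 N − 1.996e5 N

F ≈ 8.12e5 N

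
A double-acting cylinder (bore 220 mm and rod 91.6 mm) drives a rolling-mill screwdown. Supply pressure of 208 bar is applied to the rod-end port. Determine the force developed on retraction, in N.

Rod-side annular area A_ann = π/4 × (220² − 91.6²) = 31420 mm^2
On retraction the pressure acts on the annular area (bore minus rod).
F = P × A_ann

F ≈ 6.54e5 N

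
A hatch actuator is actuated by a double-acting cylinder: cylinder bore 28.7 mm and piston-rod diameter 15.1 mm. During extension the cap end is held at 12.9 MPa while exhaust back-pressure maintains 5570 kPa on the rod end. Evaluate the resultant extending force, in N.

Cap-side area A_cap = π/4 × (28.7 mm)² = 646.9 mm^2
Rod-side annular area A_ann = π/4 × (28.7² − 15.1²) = 467.8 mm^2
Net thrust = P_cap·A_cap − P_rod·A_ann = 8345 N − 2606 N

F ≈ 5740 N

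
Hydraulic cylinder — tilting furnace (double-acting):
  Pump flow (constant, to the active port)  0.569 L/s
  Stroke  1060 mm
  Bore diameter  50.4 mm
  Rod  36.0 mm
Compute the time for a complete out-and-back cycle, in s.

t ≈ 5.54 s

Cap-side area A_cap = π/4 × (50.4 mm)² = 1995 mm^2
Rod-side annular area A_ann = π/4 × (50.4² − 36.0²) = 977.2 mm^2
t_ext = A_cap·L/Q = 3.717 s
t_ret = A_ann·L/Q = 1.820 s
t_cycle = t_ext + t_ret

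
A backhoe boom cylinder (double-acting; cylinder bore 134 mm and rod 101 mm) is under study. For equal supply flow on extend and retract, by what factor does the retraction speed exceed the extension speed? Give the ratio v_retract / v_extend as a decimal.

Cap-side area A_cap = π/4 × (134 mm)² = 14100 mm^2
Rod-side annular area A_ann = π/4 × (134² − 101²) = 6091 mm^2
For equal Q, v ∝ 1/A, so v_ret/v_ext = A_cap/A_ann.

v_ret/v_ext ≈ 2.32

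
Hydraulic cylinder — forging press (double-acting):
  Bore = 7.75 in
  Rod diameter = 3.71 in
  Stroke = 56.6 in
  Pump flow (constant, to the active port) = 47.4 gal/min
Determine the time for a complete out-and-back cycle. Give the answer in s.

t ≈ 25.9 s

Cap-side area A_cap = π/4 × (7.75 in)² = 47.17 in^2
Rod-side annular area A_ann = π/4 × (7.75² − 3.71²) = 36.36 in^2
t_ext = A_cap·L/Q = 14.63 s
t_ret = A_ann·L/Q = 11.28 s
t_cycle = t_ext + t_ret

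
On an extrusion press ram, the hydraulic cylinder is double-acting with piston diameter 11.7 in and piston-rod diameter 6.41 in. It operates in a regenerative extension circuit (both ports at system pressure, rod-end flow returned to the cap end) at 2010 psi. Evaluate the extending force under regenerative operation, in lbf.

With equal pressure on both faces, forces on the annular region cancel; the net push is pressure × rod cross-section.
Rod cross-section A_rod = π/4 × (6.41 in)² = 32.27 in^2
F = P × A_rod

F ≈ 64900 lbf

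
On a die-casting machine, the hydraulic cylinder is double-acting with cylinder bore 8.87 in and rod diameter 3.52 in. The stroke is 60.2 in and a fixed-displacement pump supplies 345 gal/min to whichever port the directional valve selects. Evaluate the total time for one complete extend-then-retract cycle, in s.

t ≈ 5.16 s

Cap-side area A_cap = π/4 × (8.87 in)² = 61.79 in^2
Rod-side annular area A_ann = π/4 × (8.87² − 3.52²) = 52.06 in^2
t_ext = A_cap·L/Q = 2.801 s
t_ret = A_ann·L/Q = 2.360 s
t_cycle = t_ext + t_ret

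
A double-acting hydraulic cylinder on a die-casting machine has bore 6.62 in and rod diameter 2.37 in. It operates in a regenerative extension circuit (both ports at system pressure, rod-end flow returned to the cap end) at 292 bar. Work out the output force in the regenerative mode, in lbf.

With equal pressure on both faces, forces on the annular region cancel; the net push is pressure × rod cross-section.
Rod cross-section A_rod = π/4 × (2.37 in)² = 4.412 in^2
F = P × A_rod

F ≈ 18700 lbf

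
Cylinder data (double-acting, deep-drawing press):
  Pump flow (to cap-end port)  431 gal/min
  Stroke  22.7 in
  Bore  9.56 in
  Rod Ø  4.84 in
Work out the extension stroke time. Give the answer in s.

t ≈ 0.982 s

Cap-side area A_cap = π/4 × (9.56 in)² = 71.78 in^2
Swept volume V = A × L; t = V / Q = A·L / Q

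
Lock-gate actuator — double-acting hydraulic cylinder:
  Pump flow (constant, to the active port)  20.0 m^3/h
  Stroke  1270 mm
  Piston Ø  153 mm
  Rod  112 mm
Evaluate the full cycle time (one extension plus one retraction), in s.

Cap-side area A_cap = π/4 × (153 mm)² = 18390 mm^2
Rod-side annular area A_ann = π/4 × (153² − 112²) = 8533 mm^2
t_ext = A_cap·L/Q = 4.203 s
t_ret = A_ann·L/Q = 1.951 s
t_cycle = t_ext + t_ret

t ≈ 6.15 s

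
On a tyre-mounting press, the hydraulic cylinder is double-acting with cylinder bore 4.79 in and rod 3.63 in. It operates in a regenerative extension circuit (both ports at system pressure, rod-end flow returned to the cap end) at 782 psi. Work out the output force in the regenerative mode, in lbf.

With equal pressure on both faces, forces on the annular region cancel; the net push is pressure × rod cross-section.
Rod cross-section A_rod = π/4 × (3.63 in)² = 10.35 in^2
F = P × A_rod

F ≈ 8090 lbf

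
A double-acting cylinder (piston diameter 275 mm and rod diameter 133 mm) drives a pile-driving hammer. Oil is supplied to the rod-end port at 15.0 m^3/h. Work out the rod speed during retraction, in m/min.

Rod-side annular area A_ann = π/4 × (275² − 133²) = 45500 mm^2
Flow into the rod-end port fills the annular volume.
v = Q / A

v ≈ 5.49 m/min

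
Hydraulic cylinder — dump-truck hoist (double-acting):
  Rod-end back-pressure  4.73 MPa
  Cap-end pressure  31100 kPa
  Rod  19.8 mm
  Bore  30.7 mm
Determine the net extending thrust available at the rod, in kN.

F ≈ 21.0 kN

Cap-side area A_cap = π/4 × (30.7 mm)² = 740.2 mm^2
Rod-side annular area A_ann = π/4 × (30.7² − 19.8²) = 432.3 mm^2
Net thrust = P_cap·A_cap − P_rod·A_ann = 23.02 kN − 2.045 kN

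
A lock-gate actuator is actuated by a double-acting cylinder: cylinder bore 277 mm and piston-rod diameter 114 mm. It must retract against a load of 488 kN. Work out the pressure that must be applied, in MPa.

Rod-side annular area A_ann = π/4 × (277² − 114²) = 50060 mm^2
Retraction: pressure acts on the annular area.
P = F / A = 488 kN / A

P ≈ 9.75 MPa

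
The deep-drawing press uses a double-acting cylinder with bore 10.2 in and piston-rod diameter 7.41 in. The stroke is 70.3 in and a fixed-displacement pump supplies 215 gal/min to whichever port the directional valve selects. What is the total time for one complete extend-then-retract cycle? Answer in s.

Cap-side area A_cap = π/4 × (10.2 in)² = 81.71 in^2
Rod-side annular area A_ann = π/4 × (10.2² − 7.41²) = 38.59 in^2
t_ext = A_cap·L/Q = 6.940 s
t_ret = A_ann·L/Q = 3.277 s
t_cycle = t_ext + t_ret

t ≈ 10.2 s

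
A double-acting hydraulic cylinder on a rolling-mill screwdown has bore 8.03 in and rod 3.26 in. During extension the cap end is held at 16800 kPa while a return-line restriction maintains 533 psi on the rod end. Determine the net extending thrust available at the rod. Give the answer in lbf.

Cap-side area A_cap = π/4 × (8.03 in)² = 50.64 in^2
Rod-side annular area A_ann = π/4 × (8.03² − 3.26²) = 42.30 in^2
Net thrust = P_cap·A_cap − P_rod·A_ann = 1.234e5 lbf − 22540 lbf

F ≈ 1.01e5 lbf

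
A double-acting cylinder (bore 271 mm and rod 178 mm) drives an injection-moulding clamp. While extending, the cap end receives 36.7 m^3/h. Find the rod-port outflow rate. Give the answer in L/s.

Q_out ≈ 5.80 L/s

Cap-side area A_cap = π/4 × (271 mm)² = 57680 mm^2
Rod-side annular area A_ann = π/4 × (271² − 178²) = 32800 mm^2
Piston speed v = Q_in/A_cap; rod-end outflow Q_out = v × A_ann = Q_in × A_ann/A_cap.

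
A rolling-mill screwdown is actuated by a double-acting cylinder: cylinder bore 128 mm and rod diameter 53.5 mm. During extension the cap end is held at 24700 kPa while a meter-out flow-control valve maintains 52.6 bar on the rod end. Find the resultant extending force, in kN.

Cap-side area A_cap = π/4 × (128 mm)² = 12870 mm^2
Rod-side annular area A_ann = π/4 × (128² − 53.5²) = 10620 mm^2
Net thrust = P_cap·A_cap − P_rod·A_ann = 317.8 kN − 55.86 kN

F ≈ 262 kN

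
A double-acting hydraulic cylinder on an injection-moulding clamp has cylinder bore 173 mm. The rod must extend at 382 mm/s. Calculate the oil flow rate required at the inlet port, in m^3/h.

Q ≈ 32.3 m^3/h

Cap-side area A_cap = π/4 × (173 mm)² = 23510 mm^2
Q = A × v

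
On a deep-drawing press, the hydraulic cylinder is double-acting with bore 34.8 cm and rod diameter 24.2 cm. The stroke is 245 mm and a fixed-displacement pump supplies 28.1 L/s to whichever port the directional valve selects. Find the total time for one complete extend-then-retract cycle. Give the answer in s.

t ≈ 1.26 s

Cap-side area A_cap = π/4 × (34.8 cm)² = 951.1 cm^2
Rod-side annular area A_ann = π/4 × (34.8² − 24.2²) = 491.2 cm^2
t_ext = A_cap·L/Q = 0.8293 s
t_ret = A_ann·L/Q = 0.4283 s
t_cycle = t_ext + t_ret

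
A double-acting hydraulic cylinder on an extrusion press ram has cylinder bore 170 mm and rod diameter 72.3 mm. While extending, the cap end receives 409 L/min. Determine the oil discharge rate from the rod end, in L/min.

Cap-side area A_cap = π/4 × (170 mm)² = 22700 mm^2
Rod-side annular area A_ann = π/4 × (170² − 72.3²) = 18590 mm^2
Piston speed v = Q_in/A_cap; rod-end outflow Q_out = v × A_ann = Q_in × A_ann/A_cap.

Q_out ≈ 335 L/min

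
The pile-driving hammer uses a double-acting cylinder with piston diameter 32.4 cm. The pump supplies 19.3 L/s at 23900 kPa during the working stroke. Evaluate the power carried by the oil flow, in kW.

W ≈ 461 kW

Hydraulic power = P × Q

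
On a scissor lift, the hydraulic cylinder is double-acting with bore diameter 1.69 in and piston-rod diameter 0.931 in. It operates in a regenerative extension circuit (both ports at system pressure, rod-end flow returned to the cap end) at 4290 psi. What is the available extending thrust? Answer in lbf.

F ≈ 2920 lbf

With equal pressure on both faces, forces on the annular region cancel; the net push is pressure × rod cross-section.
Rod cross-section A_rod = π/4 × (0.931 in)² = 0.6808 in^2
F = P × A_rod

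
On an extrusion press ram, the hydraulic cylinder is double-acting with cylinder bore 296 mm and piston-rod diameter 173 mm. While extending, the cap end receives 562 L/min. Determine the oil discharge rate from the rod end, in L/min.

Q_out ≈ 370 L/min

Cap-side area A_cap = π/4 × (296 mm)² = 68810 mm^2
Rod-side annular area A_ann = π/4 × (296² − 173²) = 45310 mm^2
Piston speed v = Q_in/A_cap; rod-end outflow Q_out = v × A_ann = Q_in × A_ann/A_cap.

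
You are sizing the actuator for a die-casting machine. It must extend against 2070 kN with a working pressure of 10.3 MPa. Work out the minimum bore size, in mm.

D ≈ 506 mm

Extension force acts on the full piston face: F = P × (π/4)D².
D = √(4F / (πP)) = √(4 × 2070 kN / (π × 10.3 MPa))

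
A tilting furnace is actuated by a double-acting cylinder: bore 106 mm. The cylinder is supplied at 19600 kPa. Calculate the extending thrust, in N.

F ≈ 1.73e5 N

Cap-side area A_cap = π/4 × (106 mm)² = 8825 mm^2
F = P × A_cap = 19600 kPa × A_cap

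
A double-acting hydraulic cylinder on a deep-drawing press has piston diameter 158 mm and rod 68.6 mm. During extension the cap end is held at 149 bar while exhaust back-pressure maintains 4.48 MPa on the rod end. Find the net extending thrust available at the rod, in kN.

F ≈ 221 kN

Cap-side area A_cap = π/4 × (158 mm)² = 19610 mm^2
Rod-side annular area A_ann = π/4 × (158² − 68.6²) = 15910 mm^2
Net thrust = P_cap·A_cap − P_rod·A_ann = 292.1 kN − 71.28 kN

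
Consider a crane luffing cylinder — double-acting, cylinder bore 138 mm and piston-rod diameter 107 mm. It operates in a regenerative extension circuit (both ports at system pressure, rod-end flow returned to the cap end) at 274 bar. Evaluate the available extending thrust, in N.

F ≈ 2.46e5 N

With equal pressure on both faces, forces on the annular region cancel; the net push is pressure × rod cross-section.
Rod cross-section A_rod = π/4 × (107 mm)² = 8992 mm^2
F = P × A_rod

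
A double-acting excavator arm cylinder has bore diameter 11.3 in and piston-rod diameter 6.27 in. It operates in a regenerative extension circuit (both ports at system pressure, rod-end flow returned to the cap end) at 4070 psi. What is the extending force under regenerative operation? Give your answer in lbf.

F ≈ 1.26e5 lbf

With equal pressure on both faces, forces on the annular region cancel; the net push is pressure × rod cross-section.
Rod cross-section A_rod = π/4 × (6.27 in)² = 30.88 in^2
F = P × A_rod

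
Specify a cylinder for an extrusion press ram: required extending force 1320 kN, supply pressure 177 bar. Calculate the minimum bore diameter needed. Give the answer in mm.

Extension force acts on the full piston face: F = P × (π/4)D².
D = √(4F / (πP)) = √(4 × 1320 kN / (π × 177 bar))

D ≈ 308 mm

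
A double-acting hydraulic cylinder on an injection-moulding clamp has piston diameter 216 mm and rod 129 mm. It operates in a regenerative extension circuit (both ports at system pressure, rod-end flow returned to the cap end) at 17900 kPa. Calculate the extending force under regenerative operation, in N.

With equal pressure on both faces, forces on the annular region cancel; the net push is pressure × rod cross-section.
Rod cross-section A_rod = π/4 × (129 mm)² = 13070 mm^2
F = P × A_rod

F ≈ 2.34e5 N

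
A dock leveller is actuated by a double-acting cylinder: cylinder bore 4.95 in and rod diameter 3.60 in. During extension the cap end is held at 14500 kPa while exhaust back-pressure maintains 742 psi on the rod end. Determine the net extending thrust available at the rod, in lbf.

Cap-side area A_cap = π/4 × (4.95 in)² = 19.24 in^2
Rod-side annular area A_ann = π/4 × (4.95² − 3.60²) = 9.065 in^2
Net thrust = P_cap·A_cap − P_rod·A_ann = 40470 lbf − 6727 lbf

F ≈ 33700 lbf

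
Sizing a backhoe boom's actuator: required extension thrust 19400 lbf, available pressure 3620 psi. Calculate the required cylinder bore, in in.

Extension force acts on the full piston face: F = P × (π/4)D².
D = √(4F / (πP)) = √(4 × 19400 lbf / (π × 3620 psi))

D ≈ 2.61 in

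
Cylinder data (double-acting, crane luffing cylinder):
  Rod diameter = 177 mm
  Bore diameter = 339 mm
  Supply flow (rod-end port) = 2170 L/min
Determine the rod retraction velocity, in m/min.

v ≈ 33.1 m/min

Rod-side annular area A_ann = π/4 × (339² − 177²) = 65650 mm^2
Flow into the rod-end port fills the annular volume.
v = Q / A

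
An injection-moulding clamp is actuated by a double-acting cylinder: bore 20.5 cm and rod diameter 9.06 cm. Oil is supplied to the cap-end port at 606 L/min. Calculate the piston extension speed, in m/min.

Cap-side area A_cap = π/4 × (20.5 cm)² = 330.1 cm^2
v = Q / A

v ≈ 18.4 m/min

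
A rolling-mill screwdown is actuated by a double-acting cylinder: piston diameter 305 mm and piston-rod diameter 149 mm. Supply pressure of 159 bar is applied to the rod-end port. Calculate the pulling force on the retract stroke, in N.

Rod-side annular area A_ann = π/4 × (305² − 149²) = 55630 mm^2
On retraction the pressure acts on the annular area (bore minus rod).
F = P × A_ann

F ≈ 8.84e5 N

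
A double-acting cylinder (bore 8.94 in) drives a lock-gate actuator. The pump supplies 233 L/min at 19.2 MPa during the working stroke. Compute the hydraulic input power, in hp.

Hydraulic power = P × Q

W ≈ 100 hp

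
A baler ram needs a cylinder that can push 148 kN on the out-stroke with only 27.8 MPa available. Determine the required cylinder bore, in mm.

D ≈ 82.3 mm

Extension force acts on the full piston face: F = P × (π/4)D².
D = √(4F / (πP)) = √(4 × 148 kN / (π × 27.8 MPa))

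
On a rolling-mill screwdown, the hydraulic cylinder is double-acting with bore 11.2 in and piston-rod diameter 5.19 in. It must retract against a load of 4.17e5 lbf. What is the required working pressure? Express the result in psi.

Rod-side annular area A_ann = π/4 × (11.2² − 5.19²) = 77.36 in^2
Retraction: pressure acts on the annular area.
P = F / A = 4.17e5 lbf / A

P ≈ 5390 psi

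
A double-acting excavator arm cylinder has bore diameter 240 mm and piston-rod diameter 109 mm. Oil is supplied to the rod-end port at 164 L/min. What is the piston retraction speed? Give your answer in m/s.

v ≈ 0.0761 m/s

Rod-side annular area A_ann = π/4 × (240² − 109²) = 35910 mm^2
Flow into the rod-end port fills the annular volume.
v = Q / A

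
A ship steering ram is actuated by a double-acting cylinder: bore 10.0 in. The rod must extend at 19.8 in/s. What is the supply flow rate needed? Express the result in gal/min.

Cap-side area A_cap = π/4 × (10.0 in)² = 78.54 in^2
Q = A × v

Q ≈ 404 gal/min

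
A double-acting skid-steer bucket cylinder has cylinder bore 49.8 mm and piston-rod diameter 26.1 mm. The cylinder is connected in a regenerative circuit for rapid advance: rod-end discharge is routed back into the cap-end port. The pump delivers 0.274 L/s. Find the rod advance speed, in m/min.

v ≈ 30.7 m/min

In regeneration the rod-end outflow joins the pump flow into the cap end, so the net volume the pump must supply per unit advance equals the rod cross-section area.
Rod cross-section A_rod = π/4 × (26.1 mm)² = 535.0 mm^2
v = Q_pump / A_rod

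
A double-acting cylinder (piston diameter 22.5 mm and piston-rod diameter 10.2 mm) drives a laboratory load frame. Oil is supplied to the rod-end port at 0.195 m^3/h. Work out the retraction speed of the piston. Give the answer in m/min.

Rod-side annular area A_ann = π/4 × (22.5² − 10.2²) = 315.9 mm^2
Flow into the rod-end port fills the annular volume.
v = Q / A

v ≈ 10.3 m/min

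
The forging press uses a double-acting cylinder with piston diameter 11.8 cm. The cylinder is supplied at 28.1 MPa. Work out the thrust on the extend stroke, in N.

F ≈ 3.07e5 N

Cap-side area A_cap = π/4 × (11.8 cm)² = 109.4 cm^2
F = P × A_cap = 28.1 MPa × A_cap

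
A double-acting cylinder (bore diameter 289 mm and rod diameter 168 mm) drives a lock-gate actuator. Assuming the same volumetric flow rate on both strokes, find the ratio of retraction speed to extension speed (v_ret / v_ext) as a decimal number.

Cap-side area A_cap = π/4 × (289 mm)² = 65600 mm^2
Rod-side annular area A_ann = π/4 × (289² − 168²) = 43430 mm^2
For equal Q, v ∝ 1/A, so v_ret/v_ext = A_cap/A_ann.

v_ret/v_ext ≈ 1.51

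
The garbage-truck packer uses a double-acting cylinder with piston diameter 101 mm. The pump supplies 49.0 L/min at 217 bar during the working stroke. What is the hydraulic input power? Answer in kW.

W ≈ 17.7 kW

Hydraulic power = P × Q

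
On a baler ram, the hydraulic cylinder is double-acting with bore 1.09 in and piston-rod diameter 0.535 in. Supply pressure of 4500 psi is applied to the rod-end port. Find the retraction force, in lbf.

F ≈ 3190 lbf

Rod-side annular area A_ann = π/4 × (1.09² − 0.535²) = 0.7083 in^2
On retraction the pressure acts on the annular area (bore minus rod).
F = P × A_ann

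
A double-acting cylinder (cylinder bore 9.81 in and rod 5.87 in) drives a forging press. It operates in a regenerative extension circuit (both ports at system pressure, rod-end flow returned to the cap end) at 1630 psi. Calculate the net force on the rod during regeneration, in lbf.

F ≈ 44100 lbf

With equal pressure on both faces, forces on the annular region cancel; the net push is pressure × rod cross-section.
Rod cross-section A_rod = π/4 × (5.87 in)² = 27.06 in^2
F = P × A_rod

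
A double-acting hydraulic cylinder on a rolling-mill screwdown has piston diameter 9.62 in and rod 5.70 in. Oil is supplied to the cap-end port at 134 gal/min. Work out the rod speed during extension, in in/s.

v ≈ 7.10 in/s

Cap-side area A_cap = π/4 × (9.62 in)² = 72.68 in^2
v = Q / A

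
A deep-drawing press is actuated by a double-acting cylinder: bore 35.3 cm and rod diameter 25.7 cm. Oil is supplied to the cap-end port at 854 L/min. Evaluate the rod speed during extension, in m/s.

v ≈ 0.145 m/s

Cap-side area A_cap = π/4 × (35.3 cm)² = 978.7 cm^2
v = Q / A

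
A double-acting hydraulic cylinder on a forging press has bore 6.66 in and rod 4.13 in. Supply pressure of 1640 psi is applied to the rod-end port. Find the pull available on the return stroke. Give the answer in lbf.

Rod-side annular area A_ann = π/4 × (6.66² − 4.13²) = 21.44 in^2
On retraction the pressure acts on the annular area (bore minus rod).
F = P × A_ann

F ≈ 35200 lbf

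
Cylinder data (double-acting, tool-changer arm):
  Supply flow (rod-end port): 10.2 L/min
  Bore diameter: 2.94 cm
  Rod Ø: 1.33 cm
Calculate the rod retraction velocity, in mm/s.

v ≈ 315 mm/s

Rod-side annular area A_ann = π/4 × (2.94² − 1.33²) = 5.399 cm^2
Flow into the rod-end port fills the annular volume.
v = Q / A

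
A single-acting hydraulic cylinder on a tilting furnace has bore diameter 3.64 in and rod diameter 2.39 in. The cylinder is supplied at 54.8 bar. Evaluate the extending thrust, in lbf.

Cap-side area A_cap = π/4 × (3.64 in)² = 10.41 in^2
F = P × A_cap = 54.8 bar × A_cap

F ≈ 8270 lbf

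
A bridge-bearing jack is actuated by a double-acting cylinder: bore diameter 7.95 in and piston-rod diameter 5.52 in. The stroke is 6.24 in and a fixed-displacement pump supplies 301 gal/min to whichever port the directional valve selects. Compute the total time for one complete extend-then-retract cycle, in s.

t ≈ 0.406 s

Cap-side area A_cap = π/4 × (7.95 in)² = 49.64 in^2
Rod-side annular area A_ann = π/4 × (7.95² − 5.52²) = 25.71 in^2
t_ext = A_cap·L/Q = 0.2673 s
t_ret = A_ann·L/Q = 0.1384 s
t_cycle = t_ext + t_ret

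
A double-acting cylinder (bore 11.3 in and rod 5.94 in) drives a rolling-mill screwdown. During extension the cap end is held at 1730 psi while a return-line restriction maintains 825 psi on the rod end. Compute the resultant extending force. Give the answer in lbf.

F ≈ 1.14e5 lbf

Cap-side area A_cap = π/4 × (11.3 in)² = 100.3 in^2
Rod-side annular area A_ann = π/4 × (11.3² − 5.94²) = 72.58 in^2
Net thrust = P_cap·A_cap − P_rod·A_ann = 1.735e5 lbf − 59880 lbf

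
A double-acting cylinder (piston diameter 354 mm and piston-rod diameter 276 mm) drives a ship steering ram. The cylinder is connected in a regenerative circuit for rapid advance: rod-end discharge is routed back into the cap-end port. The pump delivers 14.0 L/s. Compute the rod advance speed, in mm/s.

v ≈ 234 mm/s

In regeneration the rod-end outflow joins the pump flow into the cap end, so the net volume the pump must supply per unit advance equals the rod cross-section area.
Rod cross-section A_rod = π/4 × (276 mm)² = 59830 mm^2
v = Q_pump / A_rod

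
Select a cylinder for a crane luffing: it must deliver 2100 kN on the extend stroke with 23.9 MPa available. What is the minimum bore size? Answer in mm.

Extension force acts on the full piston face: F = P × (π/4)D².
D = √(4F / (πP)) = √(4 × 2100 kN / (π × 23.9 MPa))

D ≈ 334 mm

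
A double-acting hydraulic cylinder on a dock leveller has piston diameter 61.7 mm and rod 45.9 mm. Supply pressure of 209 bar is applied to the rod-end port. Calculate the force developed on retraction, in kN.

F ≈ 27.9 kN

Rod-side annular area A_ann = π/4 × (61.7² − 45.9²) = 1335 mm^2
On retraction the pressure acts on the annular area (bore minus rod).
F = P × A_ann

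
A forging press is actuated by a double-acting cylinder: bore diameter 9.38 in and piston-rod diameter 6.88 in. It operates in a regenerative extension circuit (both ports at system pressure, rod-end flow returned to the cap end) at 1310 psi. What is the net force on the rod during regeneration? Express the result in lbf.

With equal pressure on both faces, forces on the annular region cancel; the net push is pressure × rod cross-section.
Rod cross-section A_rod = π/4 × (6.88 in)² = 37.18 in^2
F = P × A_rod

F ≈ 48700 lbf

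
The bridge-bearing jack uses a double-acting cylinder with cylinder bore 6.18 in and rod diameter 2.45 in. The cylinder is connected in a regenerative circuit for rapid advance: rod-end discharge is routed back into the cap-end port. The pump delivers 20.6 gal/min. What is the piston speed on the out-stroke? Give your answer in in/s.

In regeneration the rod-end outflow joins the pump flow into the cap end, so the net volume the pump must supply per unit advance equals the rod cross-section area.
Rod cross-section A_rod = π/4 × (2.45 in)² = 4.714 in^2
v = Q_pump / A_rod

v ≈ 16.8 in/s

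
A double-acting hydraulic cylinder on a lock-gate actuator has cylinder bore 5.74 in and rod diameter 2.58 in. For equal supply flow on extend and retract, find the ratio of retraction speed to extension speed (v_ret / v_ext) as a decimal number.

v_ret/v_ext ≈ 1.25

Cap-side area A_cap = π/4 × (5.74 in)² = 25.88 in^2
Rod-side annular area A_ann = π/4 × (5.74² − 2.58²) = 20.65 in^2
For equal Q, v ∝ 1/A, so v_ret/v_ext = A_cap/A_ann.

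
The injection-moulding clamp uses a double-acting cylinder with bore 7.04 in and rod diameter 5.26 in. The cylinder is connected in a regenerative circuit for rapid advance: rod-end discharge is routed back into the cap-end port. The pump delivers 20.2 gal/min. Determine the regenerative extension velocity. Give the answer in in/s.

In regeneration the rod-end outflow joins the pump flow into the cap end, so the net volume the pump must supply per unit advance equals the rod cross-section area.
Rod cross-section A_rod = π/4 × (5.26 in)² = 21.73 in^2
v = Q_pump / A_rod

v ≈ 3.58 in/s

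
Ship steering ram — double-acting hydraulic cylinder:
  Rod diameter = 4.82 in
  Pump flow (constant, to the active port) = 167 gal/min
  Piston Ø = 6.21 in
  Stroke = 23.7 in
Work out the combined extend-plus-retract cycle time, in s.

t ≈ 1.56 s

Cap-side area A_cap = π/4 × (6.21 in)² = 30.29 in^2
Rod-side annular area A_ann = π/4 × (6.21² − 4.82²) = 12.04 in^2
t_ext = A_cap·L/Q = 1.116 s
t_ret = A_ann·L/Q = 0.4439 s
t_cycle = t_ext + t_ret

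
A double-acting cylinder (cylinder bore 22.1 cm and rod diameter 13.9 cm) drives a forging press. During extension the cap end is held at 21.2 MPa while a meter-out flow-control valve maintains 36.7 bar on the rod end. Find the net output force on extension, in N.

F ≈ 7.28e5 N

Cap-side area A_cap = π/4 × (22.1 cm)² = 383.6 cm^2
Rod-side annular area A_ann = π/4 × (22.1² − 13.9²) = 231.8 cm^2
Net thrust = P_cap·A_cap − P_rod·A_ann = 8.132e5 N − 85090 N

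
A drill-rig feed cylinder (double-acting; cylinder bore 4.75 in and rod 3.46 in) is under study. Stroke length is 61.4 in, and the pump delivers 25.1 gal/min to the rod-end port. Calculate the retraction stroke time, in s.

Rod-side annular area A_ann = π/4 × (4.75² − 3.46²) = 8.318 in^2
Swept volume V = A × L; t = V / Q = A·L / Q

t ≈ 5.29 s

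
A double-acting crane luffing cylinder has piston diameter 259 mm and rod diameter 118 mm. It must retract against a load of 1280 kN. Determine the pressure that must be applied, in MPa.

Rod-side annular area A_ann = π/4 × (259² − 118²) = 41750 mm^2
Retraction: pressure acts on the annular area.
P = F / A = 1280 kN / A

P ≈ 30.7 MPa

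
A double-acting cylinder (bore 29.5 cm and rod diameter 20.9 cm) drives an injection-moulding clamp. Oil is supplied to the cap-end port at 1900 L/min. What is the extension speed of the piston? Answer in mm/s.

Cap-side area A_cap = π/4 × (29.5 cm)² = 683.5 cm^2
v = Q / A

v ≈ 463 mm/s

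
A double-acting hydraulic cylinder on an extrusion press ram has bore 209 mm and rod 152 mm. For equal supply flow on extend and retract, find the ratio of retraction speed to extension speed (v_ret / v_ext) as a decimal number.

Cap-side area A_cap = π/4 × (209 mm)² = 34310 mm^2
Rod-side annular area A_ann = π/4 × (209² − 152²) = 16160 mm^2
For equal Q, v ∝ 1/A, so v_ret/v_ext = A_cap/A_ann.

v_ret/v_ext ≈ 2.12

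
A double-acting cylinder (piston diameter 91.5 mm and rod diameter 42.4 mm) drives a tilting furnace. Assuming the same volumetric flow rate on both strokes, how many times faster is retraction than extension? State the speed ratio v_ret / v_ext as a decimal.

Cap-side area A_cap = π/4 × (91.5 mm)² = 6576 mm^2
Rod-side annular area A_ann = π/4 × (91.5² − 42.4²) = 5164 mm^2
For equal Q, v ∝ 1/A, so v_ret/v_ext = A_cap/A_ann.

v_ret/v_ext ≈ 1.27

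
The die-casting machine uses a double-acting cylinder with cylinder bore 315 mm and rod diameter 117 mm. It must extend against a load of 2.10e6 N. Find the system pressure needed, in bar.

Cap-side area A_cap = π/4 × (315 mm)² = 77930 mm^2
P = F / A = 2.10e6 N / A

P ≈ 269 bar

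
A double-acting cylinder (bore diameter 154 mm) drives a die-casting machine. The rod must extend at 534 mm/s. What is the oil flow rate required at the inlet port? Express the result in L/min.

Q ≈ 597 L/min

Cap-side area A_cap = π/4 × (154 mm)² = 18630 mm^2
Q = A × v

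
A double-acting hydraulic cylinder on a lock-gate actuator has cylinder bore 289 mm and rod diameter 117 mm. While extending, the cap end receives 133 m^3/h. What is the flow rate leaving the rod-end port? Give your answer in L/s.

Q_out ≈ 30.9 L/s

Cap-side area A_cap = π/4 × (289 mm)² = 65600 mm^2
Rod-side annular area A_ann = π/4 × (289² − 117²) = 54850 mm^2
Piston speed v = Q_in/A_cap; rod-end outflow Q_out = v × A_ann = Q_in × A_ann/A_cap.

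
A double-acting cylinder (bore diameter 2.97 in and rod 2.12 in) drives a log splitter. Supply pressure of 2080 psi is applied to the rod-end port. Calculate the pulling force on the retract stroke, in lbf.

Rod-side annular area A_ann = π/4 × (2.97² − 2.12²) = 3.398 in^2
On retraction the pressure acts on the annular area (bore minus rod).
F = P × A_ann

F ≈ 7070 lbf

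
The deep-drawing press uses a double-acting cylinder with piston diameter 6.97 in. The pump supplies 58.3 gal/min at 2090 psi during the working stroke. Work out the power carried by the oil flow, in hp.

Hydraulic power = P × Q

W ≈ 71.1 hp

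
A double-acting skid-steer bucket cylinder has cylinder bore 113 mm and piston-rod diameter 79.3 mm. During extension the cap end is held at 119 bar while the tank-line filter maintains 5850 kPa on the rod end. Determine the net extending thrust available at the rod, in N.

F ≈ 89600 N

Cap-side area A_cap = π/4 × (113 mm)² = 10030 mm^2
Rod-side annular area A_ann = π/4 × (113² − 79.3²) = 5090 mm^2
Net thrust = P_cap·A_cap − P_rod·A_ann = 1.193e5 N − 29780 N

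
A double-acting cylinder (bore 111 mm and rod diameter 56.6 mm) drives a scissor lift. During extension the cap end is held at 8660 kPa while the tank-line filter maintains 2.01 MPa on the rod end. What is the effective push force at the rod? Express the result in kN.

F ≈ 69.4 kN

Cap-side area A_cap = π/4 × (111 mm)² = 9677 mm^2
Rod-side annular area A_ann = π/4 × (111² − 56.6²) = 7161 mm^2
Net thrust = P_cap·A_cap − P_rod·A_ann = 83.80 kN − 14.39 kN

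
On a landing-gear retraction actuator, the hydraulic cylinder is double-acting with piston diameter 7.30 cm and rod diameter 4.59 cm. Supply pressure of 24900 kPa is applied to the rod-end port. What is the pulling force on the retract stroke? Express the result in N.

F ≈ 63000 N

Rod-side annular area A_ann = π/4 × (7.30² − 4.59²) = 25.31 cm^2
On retraction the pressure acts on the annular area (bore minus rod).
F = P × A_ann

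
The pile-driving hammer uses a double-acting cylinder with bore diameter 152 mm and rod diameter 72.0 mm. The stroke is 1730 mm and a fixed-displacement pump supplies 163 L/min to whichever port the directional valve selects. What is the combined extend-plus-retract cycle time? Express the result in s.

t ≈ 20.5 s

Cap-side area A_cap = π/4 × (152 mm)² = 18150 mm^2
Rod-side annular area A_ann = π/4 × (152² − 72.0²) = 14070 mm^2
t_ext = A_cap·L/Q = 11.56 s
t_ret = A_ann·L/Q = 8.963 s
t_cycle = t_ext + t_ret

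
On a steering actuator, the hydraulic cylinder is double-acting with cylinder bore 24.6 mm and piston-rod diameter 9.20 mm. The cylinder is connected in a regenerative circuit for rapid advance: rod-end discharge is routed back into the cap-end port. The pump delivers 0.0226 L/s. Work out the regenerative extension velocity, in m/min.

v ≈ 20.4 m/min

In regeneration the rod-end outflow joins the pump flow into the cap end, so the net volume the pump must supply per unit advance equals the rod cross-section area.
Rod cross-section A_rod = π/4 × (9.20 mm)² = 66.48 mm^2
v = Q_pump / A_rod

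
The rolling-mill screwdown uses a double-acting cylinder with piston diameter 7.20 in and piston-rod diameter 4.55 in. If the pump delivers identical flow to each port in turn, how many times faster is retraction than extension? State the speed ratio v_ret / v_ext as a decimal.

v_ret/v_ext ≈ 1.66

Cap-side area A_cap = π/4 × (7.20 in)² = 40.72 in^2
Rod-side annular area A_ann = π/4 × (7.20² − 4.55²) = 24.46 in^2
For equal Q, v ∝ 1/A, so v_ret/v_ext = A_cap/A_ann.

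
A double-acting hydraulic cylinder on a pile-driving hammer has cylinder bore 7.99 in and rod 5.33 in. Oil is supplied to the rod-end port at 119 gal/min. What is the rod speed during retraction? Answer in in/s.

Rod-side annular area A_ann = π/4 × (7.99² − 5.33²) = 27.83 in^2
Flow into the rod-end port fills the annular volume.
v = Q / A

v ≈ 16.5 in/s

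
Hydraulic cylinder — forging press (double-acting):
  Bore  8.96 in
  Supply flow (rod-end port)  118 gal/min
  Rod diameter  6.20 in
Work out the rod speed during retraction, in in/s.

v ≈ 13.8 in/s

Rod-side annular area A_ann = π/4 × (8.96² − 6.20²) = 32.86 in^2
Flow into the rod-end port fills the annular volume.
v = Q / A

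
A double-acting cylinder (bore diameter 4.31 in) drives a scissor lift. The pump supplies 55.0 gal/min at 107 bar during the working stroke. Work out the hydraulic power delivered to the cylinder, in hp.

Hydraulic power = P × Q

W ≈ 49.8 hp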